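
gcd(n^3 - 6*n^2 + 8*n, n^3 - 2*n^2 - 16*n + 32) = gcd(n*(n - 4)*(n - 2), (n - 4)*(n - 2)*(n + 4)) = n^2 - 6*n + 8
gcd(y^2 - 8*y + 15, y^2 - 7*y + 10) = y - 5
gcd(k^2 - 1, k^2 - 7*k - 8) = k + 1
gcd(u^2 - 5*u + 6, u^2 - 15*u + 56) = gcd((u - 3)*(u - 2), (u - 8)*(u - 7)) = 1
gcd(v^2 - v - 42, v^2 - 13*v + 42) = v - 7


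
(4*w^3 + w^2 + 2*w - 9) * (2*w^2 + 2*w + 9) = 8*w^5 + 10*w^4 + 42*w^3 - 5*w^2 - 81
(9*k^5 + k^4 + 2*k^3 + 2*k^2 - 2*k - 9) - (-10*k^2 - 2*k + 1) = 9*k^5 + k^4 + 2*k^3 + 12*k^2 - 10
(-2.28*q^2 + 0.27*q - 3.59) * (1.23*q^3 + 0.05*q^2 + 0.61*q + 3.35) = -2.8044*q^5 + 0.2181*q^4 - 5.793*q^3 - 7.6528*q^2 - 1.2854*q - 12.0265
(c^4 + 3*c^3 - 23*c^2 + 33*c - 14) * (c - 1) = c^5 + 2*c^4 - 26*c^3 + 56*c^2 - 47*c + 14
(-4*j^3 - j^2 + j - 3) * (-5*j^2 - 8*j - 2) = 20*j^5 + 37*j^4 + 11*j^3 + 9*j^2 + 22*j + 6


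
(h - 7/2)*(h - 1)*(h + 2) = h^3 - 5*h^2/2 - 11*h/2 + 7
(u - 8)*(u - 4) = u^2 - 12*u + 32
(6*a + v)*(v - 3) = 6*a*v - 18*a + v^2 - 3*v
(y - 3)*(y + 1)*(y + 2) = y^3 - 7*y - 6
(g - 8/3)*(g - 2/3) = g^2 - 10*g/3 + 16/9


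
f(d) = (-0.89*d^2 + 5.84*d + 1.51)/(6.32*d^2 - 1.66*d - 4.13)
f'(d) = (1.66 - 12.64*d)*(-0.89*d^2 + 5.84*d + 1.51)/(6.32*d^2 - 1.66*d - 4.13)^2 + (5.84 - 1.78*d)/(6.32*d^2 - 1.66*d - 4.13)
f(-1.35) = -0.83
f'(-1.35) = -0.76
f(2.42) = 0.36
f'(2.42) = -0.31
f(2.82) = 0.26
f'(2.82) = -0.20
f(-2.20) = -0.52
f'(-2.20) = -0.18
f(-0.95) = -1.54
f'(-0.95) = -4.28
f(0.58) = -1.55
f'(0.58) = -4.58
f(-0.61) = 3.11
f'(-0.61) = -47.14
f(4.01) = 0.12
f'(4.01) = -0.08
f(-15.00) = -0.20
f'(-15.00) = -0.00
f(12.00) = -0.06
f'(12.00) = -0.01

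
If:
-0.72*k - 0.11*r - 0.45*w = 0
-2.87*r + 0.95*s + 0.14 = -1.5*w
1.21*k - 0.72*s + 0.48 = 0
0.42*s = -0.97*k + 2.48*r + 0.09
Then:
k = 0.18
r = 0.20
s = 0.96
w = -0.33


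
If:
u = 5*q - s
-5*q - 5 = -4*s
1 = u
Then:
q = 3/5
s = 2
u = 1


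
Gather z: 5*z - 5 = 5*z - 5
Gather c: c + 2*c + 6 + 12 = 3*c + 18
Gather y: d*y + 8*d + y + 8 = 8*d + y*(d + 1) + 8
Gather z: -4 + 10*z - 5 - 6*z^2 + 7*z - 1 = -6*z^2 + 17*z - 10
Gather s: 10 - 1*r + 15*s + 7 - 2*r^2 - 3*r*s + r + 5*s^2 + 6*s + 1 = -2*r^2 + 5*s^2 + s*(21 - 3*r) + 18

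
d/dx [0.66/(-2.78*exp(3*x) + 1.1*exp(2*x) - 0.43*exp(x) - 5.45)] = (5.5044*exp(2*x) - 1.452*exp(x) + 0.2838)*exp(x)/(2.78*exp(3*x) - 1.1*exp(2*x) + 0.43*exp(x) + 5.45)^2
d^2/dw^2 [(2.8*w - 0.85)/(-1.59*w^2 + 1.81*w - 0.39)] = (-(2.8*w - 0.85)*(3.18*w - 1.81)*(6.36*w - 3.62) + (26.712*w - 12.839)*(1.59*w^2 - 1.81*w + 0.39))/(1.59*w^2 - 1.81*w + 0.39)^3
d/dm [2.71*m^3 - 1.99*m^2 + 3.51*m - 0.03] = 8.13*m^2 - 3.98*m + 3.51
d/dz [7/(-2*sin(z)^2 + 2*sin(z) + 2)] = 7*(2*sin(z) - 1)*cos(z)/(2*(sin(z) + cos(z)^2)^2)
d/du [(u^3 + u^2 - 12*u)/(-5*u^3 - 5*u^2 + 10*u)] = 2*(-2*u - 1)/(u^4 + 2*u^3 - 3*u^2 - 4*u + 4)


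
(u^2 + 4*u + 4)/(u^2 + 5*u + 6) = (u + 2)/(u + 3)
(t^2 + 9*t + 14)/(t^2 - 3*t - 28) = (t^2 + 9*t + 14)/(t^2 - 3*t - 28)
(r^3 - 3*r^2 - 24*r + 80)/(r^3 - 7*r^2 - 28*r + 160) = (r - 4)/(r - 8)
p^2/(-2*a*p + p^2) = p/(-2*a + p)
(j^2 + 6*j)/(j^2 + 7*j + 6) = j/(j + 1)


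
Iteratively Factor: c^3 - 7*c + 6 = (c + 3)*(c^2 - 3*c + 2) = (c - 2)*(c + 3)*(c - 1)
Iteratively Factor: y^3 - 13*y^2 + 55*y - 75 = (y - 3)*(y^2 - 10*y + 25) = (y - 5)*(y - 3)*(y - 5)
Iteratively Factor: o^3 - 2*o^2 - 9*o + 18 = (o - 3)*(o^2 + o - 6) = (o - 3)*(o + 3)*(o - 2)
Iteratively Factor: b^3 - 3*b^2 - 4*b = (b - 4)*(b^2 + b) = b*(b - 4)*(b + 1)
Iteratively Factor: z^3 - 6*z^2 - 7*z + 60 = (z + 3)*(z^2 - 9*z + 20) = (z - 5)*(z + 3)*(z - 4)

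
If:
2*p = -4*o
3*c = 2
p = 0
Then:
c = 2/3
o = 0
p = 0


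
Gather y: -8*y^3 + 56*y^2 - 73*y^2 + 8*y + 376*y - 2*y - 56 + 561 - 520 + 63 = -8*y^3 - 17*y^2 + 382*y + 48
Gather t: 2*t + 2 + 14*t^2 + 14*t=14*t^2 + 16*t + 2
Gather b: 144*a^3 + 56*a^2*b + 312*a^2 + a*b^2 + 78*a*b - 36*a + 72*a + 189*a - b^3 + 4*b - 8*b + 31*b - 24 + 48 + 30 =144*a^3 + 312*a^2 + a*b^2 + 225*a - b^3 + b*(56*a^2 + 78*a + 27) + 54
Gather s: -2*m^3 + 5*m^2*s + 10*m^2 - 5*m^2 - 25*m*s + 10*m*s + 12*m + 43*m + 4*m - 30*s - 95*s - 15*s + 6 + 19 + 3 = -2*m^3 + 5*m^2 + 59*m + s*(5*m^2 - 15*m - 140) + 28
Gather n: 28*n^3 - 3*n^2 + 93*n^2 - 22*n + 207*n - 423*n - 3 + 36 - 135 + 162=28*n^3 + 90*n^2 - 238*n + 60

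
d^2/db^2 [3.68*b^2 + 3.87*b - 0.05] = 7.36000000000000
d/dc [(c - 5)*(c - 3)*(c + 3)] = 3*c^2 - 10*c - 9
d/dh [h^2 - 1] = 2*h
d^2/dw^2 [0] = 0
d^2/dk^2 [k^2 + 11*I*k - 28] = 2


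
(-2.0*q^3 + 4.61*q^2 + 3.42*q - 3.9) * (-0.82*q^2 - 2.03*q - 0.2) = 1.64*q^5 + 0.279799999999999*q^4 - 11.7627*q^3 - 4.6666*q^2 + 7.233*q + 0.78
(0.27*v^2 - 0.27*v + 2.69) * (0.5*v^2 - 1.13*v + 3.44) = 0.135*v^4 - 0.4401*v^3 + 2.5789*v^2 - 3.9685*v + 9.2536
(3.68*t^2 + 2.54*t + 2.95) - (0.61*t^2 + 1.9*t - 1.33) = 3.07*t^2 + 0.64*t + 4.28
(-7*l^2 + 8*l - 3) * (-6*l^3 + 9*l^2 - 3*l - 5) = 42*l^5 - 111*l^4 + 111*l^3 - 16*l^2 - 31*l + 15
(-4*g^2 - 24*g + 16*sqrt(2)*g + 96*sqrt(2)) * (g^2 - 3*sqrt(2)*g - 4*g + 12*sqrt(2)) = -4*g^4 - 8*g^3 + 28*sqrt(2)*g^3 + 56*sqrt(2)*g^2 - 672*sqrt(2)*g - 192*g + 2304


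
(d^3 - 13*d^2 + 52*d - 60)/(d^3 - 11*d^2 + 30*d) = (d - 2)/d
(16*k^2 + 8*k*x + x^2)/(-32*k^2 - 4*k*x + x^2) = (4*k + x)/(-8*k + x)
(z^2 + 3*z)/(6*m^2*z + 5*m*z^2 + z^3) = (z + 3)/(6*m^2 + 5*m*z + z^2)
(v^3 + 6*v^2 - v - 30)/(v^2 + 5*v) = v + 1 - 6/v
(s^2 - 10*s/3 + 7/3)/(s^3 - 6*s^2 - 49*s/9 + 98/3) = 3*(s - 1)/(3*s^2 - 11*s - 42)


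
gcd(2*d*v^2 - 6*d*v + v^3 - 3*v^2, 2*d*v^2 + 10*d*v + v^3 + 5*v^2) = 2*d*v + v^2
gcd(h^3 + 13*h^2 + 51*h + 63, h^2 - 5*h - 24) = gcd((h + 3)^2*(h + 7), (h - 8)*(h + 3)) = h + 3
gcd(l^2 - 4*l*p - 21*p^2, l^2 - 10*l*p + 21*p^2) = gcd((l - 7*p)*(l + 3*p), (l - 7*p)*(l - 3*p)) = -l + 7*p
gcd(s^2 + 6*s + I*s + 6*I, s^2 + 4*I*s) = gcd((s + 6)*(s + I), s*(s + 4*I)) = 1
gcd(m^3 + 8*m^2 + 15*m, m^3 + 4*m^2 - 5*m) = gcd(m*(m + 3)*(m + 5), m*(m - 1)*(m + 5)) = m^2 + 5*m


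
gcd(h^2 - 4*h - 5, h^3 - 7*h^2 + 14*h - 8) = 1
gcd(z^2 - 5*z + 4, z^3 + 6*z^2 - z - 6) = z - 1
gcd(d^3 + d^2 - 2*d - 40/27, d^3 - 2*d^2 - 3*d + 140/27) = d^2 + d/3 - 20/9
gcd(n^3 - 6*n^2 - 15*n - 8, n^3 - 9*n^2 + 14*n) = 1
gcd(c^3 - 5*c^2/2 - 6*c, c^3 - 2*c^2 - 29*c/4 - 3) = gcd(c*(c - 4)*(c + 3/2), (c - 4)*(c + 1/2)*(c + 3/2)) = c^2 - 5*c/2 - 6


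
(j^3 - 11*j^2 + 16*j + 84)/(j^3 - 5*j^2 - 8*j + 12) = (j - 7)/(j - 1)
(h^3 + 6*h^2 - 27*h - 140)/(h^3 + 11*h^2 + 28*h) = (h - 5)/h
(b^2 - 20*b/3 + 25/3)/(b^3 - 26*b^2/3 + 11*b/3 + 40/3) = (b - 5)/(b^2 - 7*b - 8)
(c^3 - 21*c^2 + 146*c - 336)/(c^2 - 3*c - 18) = (c^2 - 15*c + 56)/(c + 3)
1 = 1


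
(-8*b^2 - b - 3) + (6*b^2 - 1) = -2*b^2 - b - 4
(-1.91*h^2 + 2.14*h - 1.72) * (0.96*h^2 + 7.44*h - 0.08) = -1.8336*h^4 - 12.156*h^3 + 14.4232*h^2 - 12.968*h + 0.1376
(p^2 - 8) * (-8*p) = -8*p^3 + 64*p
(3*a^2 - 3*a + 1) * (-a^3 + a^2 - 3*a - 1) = -3*a^5 + 6*a^4 - 13*a^3 + 7*a^2 - 1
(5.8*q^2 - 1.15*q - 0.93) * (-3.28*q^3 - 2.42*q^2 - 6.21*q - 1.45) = -19.024*q^5 - 10.264*q^4 - 30.1846*q^3 + 0.9821*q^2 + 7.4428*q + 1.3485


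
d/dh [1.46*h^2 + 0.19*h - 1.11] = 2.92*h + 0.19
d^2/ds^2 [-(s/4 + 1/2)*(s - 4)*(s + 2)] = -3*s/2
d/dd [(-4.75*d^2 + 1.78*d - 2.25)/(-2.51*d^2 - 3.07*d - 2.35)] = (19.0503*d^2 + 11.03*d - 11.0905)/(6.3001*d^4 + 15.4114*d^3 + 21.2219*d^2 + 14.429*d + 5.5225)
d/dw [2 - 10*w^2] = -20*w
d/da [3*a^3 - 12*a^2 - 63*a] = 9*a^2 - 24*a - 63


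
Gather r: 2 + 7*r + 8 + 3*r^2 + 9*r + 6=3*r^2 + 16*r + 16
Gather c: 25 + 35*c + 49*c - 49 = 84*c - 24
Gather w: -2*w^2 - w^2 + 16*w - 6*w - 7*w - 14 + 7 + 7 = -3*w^2 + 3*w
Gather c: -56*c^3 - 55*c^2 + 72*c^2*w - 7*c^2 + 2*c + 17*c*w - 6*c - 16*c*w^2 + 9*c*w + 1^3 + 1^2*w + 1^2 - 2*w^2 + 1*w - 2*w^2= -56*c^3 + c^2*(72*w - 62) + c*(-16*w^2 + 26*w - 4) - 4*w^2 + 2*w + 2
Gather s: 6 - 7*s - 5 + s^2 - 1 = s^2 - 7*s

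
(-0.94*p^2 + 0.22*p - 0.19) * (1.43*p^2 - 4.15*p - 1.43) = -1.3442*p^4 + 4.2156*p^3 + 0.1595*p^2 + 0.4739*p + 0.2717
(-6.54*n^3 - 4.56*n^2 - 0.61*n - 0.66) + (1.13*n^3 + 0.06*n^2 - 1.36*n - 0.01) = -5.41*n^3 - 4.5*n^2 - 1.97*n - 0.67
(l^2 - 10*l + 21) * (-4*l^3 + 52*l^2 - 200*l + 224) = -4*l^5 + 92*l^4 - 804*l^3 + 3316*l^2 - 6440*l + 4704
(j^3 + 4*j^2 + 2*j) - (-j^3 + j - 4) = 2*j^3 + 4*j^2 + j + 4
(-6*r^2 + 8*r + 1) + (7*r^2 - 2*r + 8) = r^2 + 6*r + 9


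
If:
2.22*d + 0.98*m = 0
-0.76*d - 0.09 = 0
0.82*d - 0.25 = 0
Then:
No Solution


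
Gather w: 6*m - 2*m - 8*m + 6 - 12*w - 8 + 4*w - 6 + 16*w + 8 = -4*m + 8*w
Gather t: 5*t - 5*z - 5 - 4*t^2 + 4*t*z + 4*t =-4*t^2 + t*(4*z + 9) - 5*z - 5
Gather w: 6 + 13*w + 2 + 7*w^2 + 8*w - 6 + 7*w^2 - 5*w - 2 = 14*w^2 + 16*w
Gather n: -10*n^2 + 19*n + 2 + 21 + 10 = -10*n^2 + 19*n + 33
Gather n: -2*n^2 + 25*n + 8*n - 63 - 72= -2*n^2 + 33*n - 135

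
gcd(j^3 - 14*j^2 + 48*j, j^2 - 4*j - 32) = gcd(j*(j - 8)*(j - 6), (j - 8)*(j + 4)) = j - 8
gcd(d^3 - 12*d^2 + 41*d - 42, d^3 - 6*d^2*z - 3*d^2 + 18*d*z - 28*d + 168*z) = d - 7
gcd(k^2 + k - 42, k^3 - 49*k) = k + 7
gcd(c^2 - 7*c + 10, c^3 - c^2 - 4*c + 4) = c - 2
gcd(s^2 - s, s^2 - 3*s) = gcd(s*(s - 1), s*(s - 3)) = s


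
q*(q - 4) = q^2 - 4*q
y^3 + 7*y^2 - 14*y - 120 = (y - 4)*(y + 5)*(y + 6)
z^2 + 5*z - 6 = (z - 1)*(z + 6)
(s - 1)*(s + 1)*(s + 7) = s^3 + 7*s^2 - s - 7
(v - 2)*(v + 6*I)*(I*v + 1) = I*v^3 - 5*v^2 - 2*I*v^2 + 10*v + 6*I*v - 12*I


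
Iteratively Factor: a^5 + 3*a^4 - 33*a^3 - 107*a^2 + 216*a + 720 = (a - 5)*(a^4 + 8*a^3 + 7*a^2 - 72*a - 144) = (a - 5)*(a + 4)*(a^3 + 4*a^2 - 9*a - 36) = (a - 5)*(a + 4)^2*(a^2 - 9) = (a - 5)*(a - 3)*(a + 4)^2*(a + 3)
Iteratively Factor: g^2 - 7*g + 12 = (g - 4)*(g - 3)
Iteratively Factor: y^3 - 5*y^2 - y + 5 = (y + 1)*(y^2 - 6*y + 5) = (y - 5)*(y + 1)*(y - 1)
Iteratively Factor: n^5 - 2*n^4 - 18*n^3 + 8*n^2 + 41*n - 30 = (n + 2)*(n^4 - 4*n^3 - 10*n^2 + 28*n - 15) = (n + 2)*(n + 3)*(n^3 - 7*n^2 + 11*n - 5) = (n - 1)*(n + 2)*(n + 3)*(n^2 - 6*n + 5) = (n - 1)^2*(n + 2)*(n + 3)*(n - 5)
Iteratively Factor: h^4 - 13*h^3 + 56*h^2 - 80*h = (h - 5)*(h^3 - 8*h^2 + 16*h) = h*(h - 5)*(h^2 - 8*h + 16) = h*(h - 5)*(h - 4)*(h - 4)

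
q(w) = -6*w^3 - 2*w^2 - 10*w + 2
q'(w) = -18*w^2 - 4*w - 10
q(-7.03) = 2058.03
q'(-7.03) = -871.46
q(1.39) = -31.88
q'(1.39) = -50.34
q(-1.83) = 50.37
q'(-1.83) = -62.96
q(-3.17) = 204.73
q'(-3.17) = -178.20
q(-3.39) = 246.67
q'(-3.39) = -203.30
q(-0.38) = 5.84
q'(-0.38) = -11.08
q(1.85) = -61.33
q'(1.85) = -79.00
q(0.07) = 1.29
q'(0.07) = -10.37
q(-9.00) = 4304.00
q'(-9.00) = -1432.00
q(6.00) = -1426.00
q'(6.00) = -682.00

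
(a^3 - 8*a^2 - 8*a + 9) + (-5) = a^3 - 8*a^2 - 8*a + 4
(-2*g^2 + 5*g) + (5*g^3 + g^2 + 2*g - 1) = 5*g^3 - g^2 + 7*g - 1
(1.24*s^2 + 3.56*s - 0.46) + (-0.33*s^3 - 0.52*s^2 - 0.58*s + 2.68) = -0.33*s^3 + 0.72*s^2 + 2.98*s + 2.22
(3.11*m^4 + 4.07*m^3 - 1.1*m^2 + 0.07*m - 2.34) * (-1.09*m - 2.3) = -3.3899*m^5 - 11.5893*m^4 - 8.162*m^3 + 2.4537*m^2 + 2.3896*m + 5.382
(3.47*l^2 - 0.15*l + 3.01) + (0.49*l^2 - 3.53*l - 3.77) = 3.96*l^2 - 3.68*l - 0.76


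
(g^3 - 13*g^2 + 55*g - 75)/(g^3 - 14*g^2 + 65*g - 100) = (g - 3)/(g - 4)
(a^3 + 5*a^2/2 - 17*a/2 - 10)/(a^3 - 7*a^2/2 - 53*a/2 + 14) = (2*a^2 - 3*a - 5)/(2*a^2 - 15*a + 7)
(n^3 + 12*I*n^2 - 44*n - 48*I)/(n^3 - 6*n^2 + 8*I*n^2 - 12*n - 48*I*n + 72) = (n + 4*I)/(n - 6)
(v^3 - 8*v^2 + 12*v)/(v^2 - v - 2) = v*(v - 6)/(v + 1)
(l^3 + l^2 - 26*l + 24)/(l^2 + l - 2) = (l^2 + 2*l - 24)/(l + 2)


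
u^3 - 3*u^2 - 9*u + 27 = (u - 3)^2*(u + 3)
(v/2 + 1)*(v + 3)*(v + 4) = v^3/2 + 9*v^2/2 + 13*v + 12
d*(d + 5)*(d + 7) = d^3 + 12*d^2 + 35*d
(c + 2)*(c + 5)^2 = c^3 + 12*c^2 + 45*c + 50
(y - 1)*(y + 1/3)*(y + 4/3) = y^3 + 2*y^2/3 - 11*y/9 - 4/9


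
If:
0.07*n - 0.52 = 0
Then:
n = 7.43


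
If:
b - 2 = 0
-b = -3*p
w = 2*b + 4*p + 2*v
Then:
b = 2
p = 2/3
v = w/2 - 10/3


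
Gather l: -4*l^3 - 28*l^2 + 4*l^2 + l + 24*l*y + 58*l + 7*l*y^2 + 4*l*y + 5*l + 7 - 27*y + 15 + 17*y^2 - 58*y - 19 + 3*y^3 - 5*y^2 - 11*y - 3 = -4*l^3 - 24*l^2 + l*(7*y^2 + 28*y + 64) + 3*y^3 + 12*y^2 - 96*y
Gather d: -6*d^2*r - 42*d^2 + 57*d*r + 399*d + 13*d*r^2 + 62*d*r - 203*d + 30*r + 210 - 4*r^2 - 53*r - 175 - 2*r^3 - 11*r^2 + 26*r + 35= d^2*(-6*r - 42) + d*(13*r^2 + 119*r + 196) - 2*r^3 - 15*r^2 + 3*r + 70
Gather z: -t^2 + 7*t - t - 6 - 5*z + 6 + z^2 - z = -t^2 + 6*t + z^2 - 6*z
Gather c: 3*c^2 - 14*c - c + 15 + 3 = 3*c^2 - 15*c + 18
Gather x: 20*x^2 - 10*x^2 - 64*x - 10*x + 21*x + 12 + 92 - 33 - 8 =10*x^2 - 53*x + 63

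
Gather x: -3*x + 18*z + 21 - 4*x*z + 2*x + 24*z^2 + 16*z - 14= x*(-4*z - 1) + 24*z^2 + 34*z + 7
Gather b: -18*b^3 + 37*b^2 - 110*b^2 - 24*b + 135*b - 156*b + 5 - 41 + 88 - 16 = -18*b^3 - 73*b^2 - 45*b + 36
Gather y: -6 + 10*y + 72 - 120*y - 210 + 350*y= 240*y - 144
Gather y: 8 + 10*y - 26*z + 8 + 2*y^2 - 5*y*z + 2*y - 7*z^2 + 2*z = 2*y^2 + y*(12 - 5*z) - 7*z^2 - 24*z + 16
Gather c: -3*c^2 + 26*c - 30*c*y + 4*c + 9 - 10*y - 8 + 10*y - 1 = -3*c^2 + c*(30 - 30*y)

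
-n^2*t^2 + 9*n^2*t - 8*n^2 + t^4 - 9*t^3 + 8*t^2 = (-n + t)*(n + t)*(t - 8)*(t - 1)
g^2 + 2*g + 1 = (g + 1)^2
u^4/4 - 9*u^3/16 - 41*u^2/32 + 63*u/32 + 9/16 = (u/4 + 1/2)*(u - 3)*(u - 3/2)*(u + 1/4)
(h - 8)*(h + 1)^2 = h^3 - 6*h^2 - 15*h - 8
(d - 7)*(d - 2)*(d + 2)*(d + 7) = d^4 - 53*d^2 + 196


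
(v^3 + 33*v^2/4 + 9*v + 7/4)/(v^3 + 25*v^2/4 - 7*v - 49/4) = (4*v + 1)/(4*v - 7)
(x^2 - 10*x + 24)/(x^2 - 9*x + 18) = (x - 4)/(x - 3)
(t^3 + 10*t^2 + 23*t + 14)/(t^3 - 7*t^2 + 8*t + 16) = (t^2 + 9*t + 14)/(t^2 - 8*t + 16)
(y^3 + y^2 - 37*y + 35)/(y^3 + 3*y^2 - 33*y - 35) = (y - 1)/(y + 1)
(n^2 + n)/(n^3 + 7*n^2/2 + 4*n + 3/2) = 2*n/(2*n^2 + 5*n + 3)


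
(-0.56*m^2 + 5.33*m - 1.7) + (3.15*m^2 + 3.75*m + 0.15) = 2.59*m^2 + 9.08*m - 1.55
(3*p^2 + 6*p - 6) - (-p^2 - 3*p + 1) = 4*p^2 + 9*p - 7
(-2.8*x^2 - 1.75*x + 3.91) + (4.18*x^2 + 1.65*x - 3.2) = 1.38*x^2 - 0.1*x + 0.71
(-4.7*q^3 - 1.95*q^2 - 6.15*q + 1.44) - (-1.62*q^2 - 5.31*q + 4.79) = -4.7*q^3 - 0.33*q^2 - 0.840000000000001*q - 3.35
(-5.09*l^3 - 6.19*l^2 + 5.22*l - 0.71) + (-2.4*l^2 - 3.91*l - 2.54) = -5.09*l^3 - 8.59*l^2 + 1.31*l - 3.25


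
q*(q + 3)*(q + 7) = q^3 + 10*q^2 + 21*q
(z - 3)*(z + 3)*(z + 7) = z^3 + 7*z^2 - 9*z - 63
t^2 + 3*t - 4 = (t - 1)*(t + 4)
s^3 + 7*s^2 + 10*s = s*(s + 2)*(s + 5)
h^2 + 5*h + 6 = (h + 2)*(h + 3)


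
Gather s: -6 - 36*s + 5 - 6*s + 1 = -42*s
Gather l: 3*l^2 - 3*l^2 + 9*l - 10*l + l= 0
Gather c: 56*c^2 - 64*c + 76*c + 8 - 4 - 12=56*c^2 + 12*c - 8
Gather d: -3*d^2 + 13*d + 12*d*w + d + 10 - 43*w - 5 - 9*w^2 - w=-3*d^2 + d*(12*w + 14) - 9*w^2 - 44*w + 5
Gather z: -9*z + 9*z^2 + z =9*z^2 - 8*z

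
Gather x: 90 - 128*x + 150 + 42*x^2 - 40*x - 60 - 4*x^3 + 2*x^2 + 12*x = -4*x^3 + 44*x^2 - 156*x + 180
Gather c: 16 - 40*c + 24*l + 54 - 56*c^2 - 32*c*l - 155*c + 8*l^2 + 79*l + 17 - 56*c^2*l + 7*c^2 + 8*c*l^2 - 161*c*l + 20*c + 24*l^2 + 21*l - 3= c^2*(-56*l - 49) + c*(8*l^2 - 193*l - 175) + 32*l^2 + 124*l + 84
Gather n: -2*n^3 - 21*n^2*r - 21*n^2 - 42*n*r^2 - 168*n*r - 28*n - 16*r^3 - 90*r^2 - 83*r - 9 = -2*n^3 + n^2*(-21*r - 21) + n*(-42*r^2 - 168*r - 28) - 16*r^3 - 90*r^2 - 83*r - 9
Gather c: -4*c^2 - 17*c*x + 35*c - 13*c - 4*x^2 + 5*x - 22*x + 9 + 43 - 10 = -4*c^2 + c*(22 - 17*x) - 4*x^2 - 17*x + 42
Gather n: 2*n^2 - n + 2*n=2*n^2 + n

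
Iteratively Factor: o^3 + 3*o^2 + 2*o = (o)*(o^2 + 3*o + 2) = o*(o + 2)*(o + 1)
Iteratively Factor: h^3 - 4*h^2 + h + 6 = (h - 3)*(h^2 - h - 2) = (h - 3)*(h - 2)*(h + 1)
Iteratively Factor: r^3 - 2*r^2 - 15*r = (r - 5)*(r^2 + 3*r) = r*(r - 5)*(r + 3)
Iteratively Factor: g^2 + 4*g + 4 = (g + 2)*(g + 2)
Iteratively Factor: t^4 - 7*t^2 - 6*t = (t - 3)*(t^3 + 3*t^2 + 2*t) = (t - 3)*(t + 2)*(t^2 + t) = t*(t - 3)*(t + 2)*(t + 1)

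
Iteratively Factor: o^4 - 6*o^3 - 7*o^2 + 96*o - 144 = (o - 3)*(o^3 - 3*o^2 - 16*o + 48) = (o - 4)*(o - 3)*(o^2 + o - 12) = (o - 4)*(o - 3)*(o + 4)*(o - 3)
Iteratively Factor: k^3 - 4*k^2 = (k)*(k^2 - 4*k) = k*(k - 4)*(k)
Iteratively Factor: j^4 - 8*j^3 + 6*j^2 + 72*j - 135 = (j - 5)*(j^3 - 3*j^2 - 9*j + 27) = (j - 5)*(j - 3)*(j^2 - 9) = (j - 5)*(j - 3)^2*(j + 3)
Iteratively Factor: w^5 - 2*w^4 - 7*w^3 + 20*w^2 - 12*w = (w - 2)*(w^4 - 7*w^2 + 6*w) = (w - 2)^2*(w^3 + 2*w^2 - 3*w) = (w - 2)^2*(w + 3)*(w^2 - w) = w*(w - 2)^2*(w + 3)*(w - 1)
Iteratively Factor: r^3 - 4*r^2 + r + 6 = (r + 1)*(r^2 - 5*r + 6) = (r - 2)*(r + 1)*(r - 3)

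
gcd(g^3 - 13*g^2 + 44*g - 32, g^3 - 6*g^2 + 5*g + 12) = g - 4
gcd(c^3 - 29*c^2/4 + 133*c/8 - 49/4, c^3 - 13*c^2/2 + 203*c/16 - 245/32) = c^2 - 21*c/4 + 49/8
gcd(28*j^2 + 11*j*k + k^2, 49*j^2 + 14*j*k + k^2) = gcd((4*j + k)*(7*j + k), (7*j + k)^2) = 7*j + k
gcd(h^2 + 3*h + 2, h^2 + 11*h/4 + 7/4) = h + 1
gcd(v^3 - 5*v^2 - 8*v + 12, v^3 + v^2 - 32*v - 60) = v^2 - 4*v - 12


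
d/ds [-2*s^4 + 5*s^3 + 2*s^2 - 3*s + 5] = -8*s^3 + 15*s^2 + 4*s - 3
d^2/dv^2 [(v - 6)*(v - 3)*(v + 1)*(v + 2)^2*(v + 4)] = 30*v^4 - 420*v^2 - 324*v + 392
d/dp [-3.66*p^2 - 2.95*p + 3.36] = -7.32*p - 2.95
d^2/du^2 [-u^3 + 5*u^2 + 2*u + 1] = 10 - 6*u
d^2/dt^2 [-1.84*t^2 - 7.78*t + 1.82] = -3.68000000000000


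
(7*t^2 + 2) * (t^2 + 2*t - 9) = 7*t^4 + 14*t^3 - 61*t^2 + 4*t - 18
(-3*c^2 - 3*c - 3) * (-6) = 18*c^2 + 18*c + 18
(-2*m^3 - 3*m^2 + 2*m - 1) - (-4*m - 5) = -2*m^3 - 3*m^2 + 6*m + 4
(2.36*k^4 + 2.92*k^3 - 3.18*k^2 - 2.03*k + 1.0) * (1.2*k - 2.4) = 2.832*k^5 - 2.16*k^4 - 10.824*k^3 + 5.196*k^2 + 6.072*k - 2.4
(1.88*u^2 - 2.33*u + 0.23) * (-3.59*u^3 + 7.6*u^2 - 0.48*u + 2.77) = -6.7492*u^5 + 22.6527*u^4 - 19.4361*u^3 + 8.074*u^2 - 6.5645*u + 0.6371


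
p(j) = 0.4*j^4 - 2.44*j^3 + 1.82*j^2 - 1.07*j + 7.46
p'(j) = 1.6*j^3 - 7.32*j^2 + 3.64*j - 1.07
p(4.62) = -17.01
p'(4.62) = 17.28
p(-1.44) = 21.78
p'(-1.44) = -26.27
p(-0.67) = 9.81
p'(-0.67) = -7.28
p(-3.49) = 196.42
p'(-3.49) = -170.95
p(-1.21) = 16.60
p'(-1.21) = -19.03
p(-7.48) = 2390.63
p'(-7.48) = -1107.47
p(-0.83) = 11.19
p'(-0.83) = -10.05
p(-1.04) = 13.75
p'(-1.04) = -14.57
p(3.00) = -12.85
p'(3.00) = -12.83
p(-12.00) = 12793.10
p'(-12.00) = -3863.63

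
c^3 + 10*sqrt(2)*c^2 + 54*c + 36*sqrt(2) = (c + sqrt(2))*(c + 3*sqrt(2))*(c + 6*sqrt(2))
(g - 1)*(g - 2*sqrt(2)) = g^2 - 2*sqrt(2)*g - g + 2*sqrt(2)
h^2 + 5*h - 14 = (h - 2)*(h + 7)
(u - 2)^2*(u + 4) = u^3 - 12*u + 16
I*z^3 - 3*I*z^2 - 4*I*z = z*(z - 4)*(I*z + I)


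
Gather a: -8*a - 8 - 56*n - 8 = -8*a - 56*n - 16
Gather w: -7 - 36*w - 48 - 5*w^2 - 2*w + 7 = -5*w^2 - 38*w - 48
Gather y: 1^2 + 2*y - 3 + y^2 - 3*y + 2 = y^2 - y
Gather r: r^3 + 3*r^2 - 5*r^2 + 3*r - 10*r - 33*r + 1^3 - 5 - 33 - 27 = r^3 - 2*r^2 - 40*r - 64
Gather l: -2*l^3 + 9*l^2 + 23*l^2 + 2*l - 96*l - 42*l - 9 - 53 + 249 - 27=-2*l^3 + 32*l^2 - 136*l + 160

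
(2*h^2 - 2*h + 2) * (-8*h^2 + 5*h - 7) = -16*h^4 + 26*h^3 - 40*h^2 + 24*h - 14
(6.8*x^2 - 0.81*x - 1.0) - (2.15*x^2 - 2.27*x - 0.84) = 4.65*x^2 + 1.46*x - 0.16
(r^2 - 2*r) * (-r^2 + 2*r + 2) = -r^4 + 4*r^3 - 2*r^2 - 4*r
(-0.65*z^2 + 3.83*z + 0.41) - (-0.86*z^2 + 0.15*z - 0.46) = 0.21*z^2 + 3.68*z + 0.87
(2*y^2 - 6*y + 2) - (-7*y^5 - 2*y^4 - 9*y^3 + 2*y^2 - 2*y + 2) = 7*y^5 + 2*y^4 + 9*y^3 - 4*y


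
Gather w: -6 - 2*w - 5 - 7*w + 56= 45 - 9*w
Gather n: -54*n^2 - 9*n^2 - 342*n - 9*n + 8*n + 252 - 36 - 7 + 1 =-63*n^2 - 343*n + 210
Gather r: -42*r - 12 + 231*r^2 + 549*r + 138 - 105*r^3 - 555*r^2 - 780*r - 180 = -105*r^3 - 324*r^2 - 273*r - 54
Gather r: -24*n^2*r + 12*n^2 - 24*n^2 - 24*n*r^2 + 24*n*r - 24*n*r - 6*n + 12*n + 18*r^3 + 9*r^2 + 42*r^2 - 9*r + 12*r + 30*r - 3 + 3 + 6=-12*n^2 + 6*n + 18*r^3 + r^2*(51 - 24*n) + r*(33 - 24*n^2) + 6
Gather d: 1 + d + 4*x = d + 4*x + 1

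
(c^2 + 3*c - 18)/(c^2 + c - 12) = (c + 6)/(c + 4)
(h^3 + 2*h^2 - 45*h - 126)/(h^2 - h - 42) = h + 3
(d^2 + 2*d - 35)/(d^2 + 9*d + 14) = (d - 5)/(d + 2)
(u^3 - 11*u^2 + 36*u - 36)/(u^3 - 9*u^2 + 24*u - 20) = (u^2 - 9*u + 18)/(u^2 - 7*u + 10)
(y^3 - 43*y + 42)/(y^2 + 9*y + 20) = (y^3 - 43*y + 42)/(y^2 + 9*y + 20)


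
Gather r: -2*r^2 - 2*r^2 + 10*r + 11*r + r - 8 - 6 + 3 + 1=-4*r^2 + 22*r - 10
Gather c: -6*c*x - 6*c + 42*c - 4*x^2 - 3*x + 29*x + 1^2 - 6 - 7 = c*(36 - 6*x) - 4*x^2 + 26*x - 12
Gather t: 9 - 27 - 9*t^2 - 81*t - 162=-9*t^2 - 81*t - 180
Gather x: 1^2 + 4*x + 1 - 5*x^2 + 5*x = -5*x^2 + 9*x + 2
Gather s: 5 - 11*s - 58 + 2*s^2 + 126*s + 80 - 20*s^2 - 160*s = -18*s^2 - 45*s + 27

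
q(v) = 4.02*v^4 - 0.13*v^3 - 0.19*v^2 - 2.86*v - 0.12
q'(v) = 16.08*v^3 - 0.39*v^2 - 0.38*v - 2.86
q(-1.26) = 13.57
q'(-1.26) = -35.17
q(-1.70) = 38.41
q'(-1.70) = -82.34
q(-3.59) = 681.45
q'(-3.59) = -750.52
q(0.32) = -1.02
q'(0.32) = -2.49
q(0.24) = -0.81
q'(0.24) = -2.75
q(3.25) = 432.61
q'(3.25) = 543.78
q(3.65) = 694.09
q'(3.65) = 772.48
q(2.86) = 256.07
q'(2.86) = 369.03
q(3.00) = 311.70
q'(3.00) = 426.65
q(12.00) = 83072.28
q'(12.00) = 27722.66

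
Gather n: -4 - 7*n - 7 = -7*n - 11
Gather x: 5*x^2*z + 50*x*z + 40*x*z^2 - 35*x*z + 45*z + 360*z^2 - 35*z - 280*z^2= 5*x^2*z + x*(40*z^2 + 15*z) + 80*z^2 + 10*z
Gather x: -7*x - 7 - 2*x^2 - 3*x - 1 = -2*x^2 - 10*x - 8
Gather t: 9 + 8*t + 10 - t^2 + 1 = -t^2 + 8*t + 20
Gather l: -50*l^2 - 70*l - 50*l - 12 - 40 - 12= -50*l^2 - 120*l - 64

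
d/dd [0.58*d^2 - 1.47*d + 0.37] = 1.16*d - 1.47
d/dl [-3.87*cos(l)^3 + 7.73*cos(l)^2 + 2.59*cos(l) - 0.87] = (11.61*cos(l)^2 - 15.46*cos(l) - 2.59)*sin(l)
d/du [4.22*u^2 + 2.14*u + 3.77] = 8.44*u + 2.14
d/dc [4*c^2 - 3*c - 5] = 8*c - 3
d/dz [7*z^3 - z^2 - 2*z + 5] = 21*z^2 - 2*z - 2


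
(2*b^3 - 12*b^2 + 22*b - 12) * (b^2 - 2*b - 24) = 2*b^5 - 16*b^4 - 2*b^3 + 232*b^2 - 504*b + 288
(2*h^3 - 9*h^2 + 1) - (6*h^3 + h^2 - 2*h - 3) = -4*h^3 - 10*h^2 + 2*h + 4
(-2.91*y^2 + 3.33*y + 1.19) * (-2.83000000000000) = 8.2353*y^2 - 9.4239*y - 3.3677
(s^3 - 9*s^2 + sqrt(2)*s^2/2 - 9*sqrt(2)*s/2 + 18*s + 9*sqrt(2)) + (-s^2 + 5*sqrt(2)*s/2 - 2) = s^3 - 10*s^2 + sqrt(2)*s^2/2 - 2*sqrt(2)*s + 18*s - 2 + 9*sqrt(2)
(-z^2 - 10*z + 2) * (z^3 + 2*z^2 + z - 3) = -z^5 - 12*z^4 - 19*z^3 - 3*z^2 + 32*z - 6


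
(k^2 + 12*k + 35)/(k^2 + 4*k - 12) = (k^2 + 12*k + 35)/(k^2 + 4*k - 12)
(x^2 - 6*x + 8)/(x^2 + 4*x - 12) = (x - 4)/(x + 6)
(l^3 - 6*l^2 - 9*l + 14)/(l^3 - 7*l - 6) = (l^2 - 8*l + 7)/(l^2 - 2*l - 3)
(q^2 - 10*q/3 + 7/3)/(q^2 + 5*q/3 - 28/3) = (q - 1)/(q + 4)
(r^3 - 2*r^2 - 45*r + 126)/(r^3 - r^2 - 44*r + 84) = (r - 3)/(r - 2)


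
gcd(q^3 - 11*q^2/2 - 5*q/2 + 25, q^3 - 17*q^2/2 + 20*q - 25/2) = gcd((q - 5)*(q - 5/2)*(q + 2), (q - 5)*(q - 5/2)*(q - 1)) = q^2 - 15*q/2 + 25/2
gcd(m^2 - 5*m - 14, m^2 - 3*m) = 1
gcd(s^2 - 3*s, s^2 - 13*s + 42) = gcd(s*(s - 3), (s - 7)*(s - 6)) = 1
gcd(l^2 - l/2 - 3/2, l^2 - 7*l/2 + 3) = l - 3/2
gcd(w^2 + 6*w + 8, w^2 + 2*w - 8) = w + 4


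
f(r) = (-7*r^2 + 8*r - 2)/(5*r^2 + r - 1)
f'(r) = (8 - 14*r)/(5*r^2 + r - 1) + (-10*r - 1)*(-7*r^2 + 8*r - 2)/(5*r^2 + r - 1)^2 = (-47*r^2 + 34*r - 6)/(25*r^4 + 10*r^3 - 9*r^2 - 2*r + 1)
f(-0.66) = -19.94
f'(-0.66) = -182.29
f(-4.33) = -1.90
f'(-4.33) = -0.13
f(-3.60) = -2.02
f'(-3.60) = -0.20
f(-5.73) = -1.76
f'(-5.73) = -0.07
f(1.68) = -0.56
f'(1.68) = -0.37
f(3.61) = -0.95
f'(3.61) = -0.11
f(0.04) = 1.78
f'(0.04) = -5.20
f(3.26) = -0.91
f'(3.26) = -0.13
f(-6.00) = -1.75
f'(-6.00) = -0.06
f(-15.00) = -1.53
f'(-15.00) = -0.00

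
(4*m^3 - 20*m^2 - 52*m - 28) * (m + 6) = 4*m^4 + 4*m^3 - 172*m^2 - 340*m - 168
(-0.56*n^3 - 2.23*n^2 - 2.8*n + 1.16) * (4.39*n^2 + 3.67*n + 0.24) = -2.4584*n^5 - 11.8449*n^4 - 20.6105*n^3 - 5.7188*n^2 + 3.5852*n + 0.2784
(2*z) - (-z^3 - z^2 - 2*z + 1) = z^3 + z^2 + 4*z - 1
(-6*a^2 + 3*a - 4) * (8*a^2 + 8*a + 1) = -48*a^4 - 24*a^3 - 14*a^2 - 29*a - 4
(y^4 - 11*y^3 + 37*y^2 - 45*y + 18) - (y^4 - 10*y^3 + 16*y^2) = -y^3 + 21*y^2 - 45*y + 18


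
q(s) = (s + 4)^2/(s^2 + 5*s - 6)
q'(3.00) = -0.89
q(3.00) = 2.72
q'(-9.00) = 0.03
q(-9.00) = 0.83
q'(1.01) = -35714.27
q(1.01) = 358.06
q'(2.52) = -1.54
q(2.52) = 3.28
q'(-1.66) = -0.47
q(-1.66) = -0.47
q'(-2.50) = -0.24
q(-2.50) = -0.18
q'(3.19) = -0.74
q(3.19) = 2.57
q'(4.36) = -0.31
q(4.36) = 2.01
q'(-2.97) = -0.16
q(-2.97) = -0.09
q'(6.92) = -0.10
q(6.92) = 1.56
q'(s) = (-2*s - 5)*(s + 4)^2/(s^2 + 5*s - 6)^2 + (2*s + 8)/(s^2 + 5*s - 6)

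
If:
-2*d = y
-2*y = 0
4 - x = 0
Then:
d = 0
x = 4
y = 0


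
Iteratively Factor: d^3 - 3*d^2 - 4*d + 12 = (d + 2)*(d^2 - 5*d + 6) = (d - 3)*(d + 2)*(d - 2)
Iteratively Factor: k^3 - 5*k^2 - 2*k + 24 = (k - 4)*(k^2 - k - 6) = (k - 4)*(k - 3)*(k + 2)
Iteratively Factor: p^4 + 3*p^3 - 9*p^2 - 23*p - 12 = (p - 3)*(p^3 + 6*p^2 + 9*p + 4) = (p - 3)*(p + 1)*(p^2 + 5*p + 4) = (p - 3)*(p + 1)*(p + 4)*(p + 1)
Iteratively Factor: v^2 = (v)*(v)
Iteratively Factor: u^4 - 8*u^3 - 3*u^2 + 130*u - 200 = (u - 5)*(u^3 - 3*u^2 - 18*u + 40) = (u - 5)*(u + 4)*(u^2 - 7*u + 10) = (u - 5)^2*(u + 4)*(u - 2)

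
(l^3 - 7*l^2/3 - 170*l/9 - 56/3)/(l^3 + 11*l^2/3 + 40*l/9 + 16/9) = (3*l^2 - 11*l - 42)/(3*l^2 + 7*l + 4)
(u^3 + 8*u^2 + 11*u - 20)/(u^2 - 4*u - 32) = (u^2 + 4*u - 5)/(u - 8)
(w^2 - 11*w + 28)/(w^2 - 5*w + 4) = (w - 7)/(w - 1)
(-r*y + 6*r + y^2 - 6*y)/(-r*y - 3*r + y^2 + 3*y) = (y - 6)/(y + 3)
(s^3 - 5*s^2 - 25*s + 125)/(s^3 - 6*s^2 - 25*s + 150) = (s - 5)/(s - 6)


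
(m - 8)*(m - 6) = m^2 - 14*m + 48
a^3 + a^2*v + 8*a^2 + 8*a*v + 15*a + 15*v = (a + 3)*(a + 5)*(a + v)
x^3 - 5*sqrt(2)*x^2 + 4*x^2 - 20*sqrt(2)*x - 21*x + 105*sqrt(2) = (x - 3)*(x + 7)*(x - 5*sqrt(2))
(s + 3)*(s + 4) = s^2 + 7*s + 12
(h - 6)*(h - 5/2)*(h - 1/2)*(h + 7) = h^4 - 2*h^3 - 175*h^2/4 + 509*h/4 - 105/2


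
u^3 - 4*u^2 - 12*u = u*(u - 6)*(u + 2)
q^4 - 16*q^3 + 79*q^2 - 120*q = q*(q - 8)*(q - 5)*(q - 3)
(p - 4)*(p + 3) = p^2 - p - 12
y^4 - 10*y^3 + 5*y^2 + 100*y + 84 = (y - 7)*(y - 6)*(y + 1)*(y + 2)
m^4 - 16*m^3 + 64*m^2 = m^2*(m - 8)^2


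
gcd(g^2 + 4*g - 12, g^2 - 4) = g - 2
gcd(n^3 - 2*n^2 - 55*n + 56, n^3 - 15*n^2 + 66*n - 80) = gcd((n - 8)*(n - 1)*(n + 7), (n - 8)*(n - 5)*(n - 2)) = n - 8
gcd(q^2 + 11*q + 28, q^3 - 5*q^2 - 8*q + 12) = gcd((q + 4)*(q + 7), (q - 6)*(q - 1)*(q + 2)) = 1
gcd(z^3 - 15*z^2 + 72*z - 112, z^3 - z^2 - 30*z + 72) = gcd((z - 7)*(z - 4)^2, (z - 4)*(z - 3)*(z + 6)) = z - 4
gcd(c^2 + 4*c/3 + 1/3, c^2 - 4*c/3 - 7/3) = c + 1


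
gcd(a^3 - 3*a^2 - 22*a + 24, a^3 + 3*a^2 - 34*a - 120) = a^2 - 2*a - 24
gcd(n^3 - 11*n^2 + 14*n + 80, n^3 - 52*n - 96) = n^2 - 6*n - 16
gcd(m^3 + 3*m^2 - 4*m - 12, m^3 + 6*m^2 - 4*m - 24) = m^2 - 4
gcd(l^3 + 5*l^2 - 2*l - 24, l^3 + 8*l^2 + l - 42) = l^2 + l - 6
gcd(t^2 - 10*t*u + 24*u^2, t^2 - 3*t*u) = 1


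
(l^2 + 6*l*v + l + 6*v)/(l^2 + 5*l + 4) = (l + 6*v)/(l + 4)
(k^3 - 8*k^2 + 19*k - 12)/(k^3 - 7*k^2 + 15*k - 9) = (k - 4)/(k - 3)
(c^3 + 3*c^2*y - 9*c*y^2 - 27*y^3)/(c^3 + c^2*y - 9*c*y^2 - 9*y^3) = (c + 3*y)/(c + y)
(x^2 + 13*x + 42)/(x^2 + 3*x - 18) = (x + 7)/(x - 3)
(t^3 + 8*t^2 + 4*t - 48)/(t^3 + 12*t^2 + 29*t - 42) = (t^2 + 2*t - 8)/(t^2 + 6*t - 7)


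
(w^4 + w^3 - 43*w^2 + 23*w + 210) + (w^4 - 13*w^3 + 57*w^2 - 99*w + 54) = 2*w^4 - 12*w^3 + 14*w^2 - 76*w + 264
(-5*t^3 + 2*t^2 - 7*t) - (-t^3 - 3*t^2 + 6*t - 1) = -4*t^3 + 5*t^2 - 13*t + 1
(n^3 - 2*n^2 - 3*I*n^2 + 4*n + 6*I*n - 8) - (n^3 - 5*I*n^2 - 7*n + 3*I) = -2*n^2 + 2*I*n^2 + 11*n + 6*I*n - 8 - 3*I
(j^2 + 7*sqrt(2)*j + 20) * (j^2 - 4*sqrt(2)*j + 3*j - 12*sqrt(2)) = j^4 + 3*j^3 + 3*sqrt(2)*j^3 - 36*j^2 + 9*sqrt(2)*j^2 - 80*sqrt(2)*j - 108*j - 240*sqrt(2)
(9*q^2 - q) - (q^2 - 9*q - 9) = 8*q^2 + 8*q + 9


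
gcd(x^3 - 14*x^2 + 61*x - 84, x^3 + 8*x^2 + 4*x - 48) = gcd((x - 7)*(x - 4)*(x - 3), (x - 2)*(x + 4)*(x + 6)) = 1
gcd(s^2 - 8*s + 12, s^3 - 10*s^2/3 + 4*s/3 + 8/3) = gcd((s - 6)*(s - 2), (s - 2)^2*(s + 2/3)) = s - 2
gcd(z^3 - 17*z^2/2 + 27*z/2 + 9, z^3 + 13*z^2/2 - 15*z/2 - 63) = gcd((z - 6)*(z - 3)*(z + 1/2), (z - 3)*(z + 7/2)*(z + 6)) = z - 3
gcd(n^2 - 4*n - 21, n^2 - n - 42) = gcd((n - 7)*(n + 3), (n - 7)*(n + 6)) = n - 7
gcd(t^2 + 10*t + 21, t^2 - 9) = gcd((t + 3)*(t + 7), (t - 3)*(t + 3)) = t + 3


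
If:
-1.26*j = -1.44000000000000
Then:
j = 1.14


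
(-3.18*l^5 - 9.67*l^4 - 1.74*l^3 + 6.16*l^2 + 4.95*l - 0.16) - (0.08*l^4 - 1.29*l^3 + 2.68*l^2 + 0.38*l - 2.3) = -3.18*l^5 - 9.75*l^4 - 0.45*l^3 + 3.48*l^2 + 4.57*l + 2.14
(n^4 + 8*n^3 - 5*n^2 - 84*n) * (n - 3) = n^5 + 5*n^4 - 29*n^3 - 69*n^2 + 252*n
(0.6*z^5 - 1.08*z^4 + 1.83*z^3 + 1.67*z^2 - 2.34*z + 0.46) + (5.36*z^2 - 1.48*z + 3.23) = 0.6*z^5 - 1.08*z^4 + 1.83*z^3 + 7.03*z^2 - 3.82*z + 3.69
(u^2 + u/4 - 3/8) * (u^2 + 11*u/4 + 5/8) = u^4 + 3*u^3 + 15*u^2/16 - 7*u/8 - 15/64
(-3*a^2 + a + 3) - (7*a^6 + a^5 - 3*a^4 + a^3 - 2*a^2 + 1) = -7*a^6 - a^5 + 3*a^4 - a^3 - a^2 + a + 2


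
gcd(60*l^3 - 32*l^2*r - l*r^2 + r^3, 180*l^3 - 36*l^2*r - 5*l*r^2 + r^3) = -30*l^2 + l*r + r^2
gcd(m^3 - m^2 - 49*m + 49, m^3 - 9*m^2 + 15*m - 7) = m^2 - 8*m + 7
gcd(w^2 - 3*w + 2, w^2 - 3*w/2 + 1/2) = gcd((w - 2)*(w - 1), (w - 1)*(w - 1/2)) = w - 1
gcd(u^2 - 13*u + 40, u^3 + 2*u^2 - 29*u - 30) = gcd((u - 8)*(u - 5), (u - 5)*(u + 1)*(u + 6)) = u - 5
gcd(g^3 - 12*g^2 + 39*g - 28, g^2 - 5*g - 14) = g - 7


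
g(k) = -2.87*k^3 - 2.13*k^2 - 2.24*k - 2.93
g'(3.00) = -92.51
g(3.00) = -106.31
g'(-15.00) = -1875.59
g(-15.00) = 9237.67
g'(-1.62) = -17.93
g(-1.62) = 7.31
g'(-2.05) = -29.69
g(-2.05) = 17.44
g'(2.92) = -88.09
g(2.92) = -99.09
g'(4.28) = -178.19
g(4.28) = -276.55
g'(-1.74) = -20.90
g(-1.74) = 9.64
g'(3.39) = -115.63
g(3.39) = -146.81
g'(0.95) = -14.06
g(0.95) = -9.44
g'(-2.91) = -62.75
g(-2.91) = 56.27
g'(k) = -8.61*k^2 - 4.26*k - 2.24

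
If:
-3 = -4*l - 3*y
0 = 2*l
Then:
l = 0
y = 1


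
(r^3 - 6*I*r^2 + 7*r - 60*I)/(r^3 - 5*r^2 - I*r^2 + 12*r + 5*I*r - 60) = (r - 5*I)/(r - 5)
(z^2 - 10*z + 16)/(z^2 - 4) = (z - 8)/(z + 2)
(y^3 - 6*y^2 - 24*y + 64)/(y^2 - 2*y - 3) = (-y^3 + 6*y^2 + 24*y - 64)/(-y^2 + 2*y + 3)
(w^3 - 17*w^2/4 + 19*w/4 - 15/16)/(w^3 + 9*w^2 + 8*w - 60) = (16*w^3 - 68*w^2 + 76*w - 15)/(16*(w^3 + 9*w^2 + 8*w - 60))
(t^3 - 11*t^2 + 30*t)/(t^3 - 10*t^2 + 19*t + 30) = t/(t + 1)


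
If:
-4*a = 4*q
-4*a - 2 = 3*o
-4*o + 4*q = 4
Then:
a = 1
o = -2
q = -1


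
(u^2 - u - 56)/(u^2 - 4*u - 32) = (u + 7)/(u + 4)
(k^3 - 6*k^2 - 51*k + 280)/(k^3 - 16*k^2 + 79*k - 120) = (k + 7)/(k - 3)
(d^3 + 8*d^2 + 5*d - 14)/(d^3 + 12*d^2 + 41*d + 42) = (d - 1)/(d + 3)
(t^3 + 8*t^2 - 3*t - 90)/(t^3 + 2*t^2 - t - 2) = (t^3 + 8*t^2 - 3*t - 90)/(t^3 + 2*t^2 - t - 2)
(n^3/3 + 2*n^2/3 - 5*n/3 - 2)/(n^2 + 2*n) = (n^3 + 2*n^2 - 5*n - 6)/(3*n*(n + 2))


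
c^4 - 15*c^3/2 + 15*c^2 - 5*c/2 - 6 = (c - 4)*(c - 3)*(c - 1)*(c + 1/2)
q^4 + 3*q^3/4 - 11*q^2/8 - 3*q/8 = q*(q - 1)*(q + 1/4)*(q + 3/2)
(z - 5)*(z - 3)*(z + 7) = z^3 - z^2 - 41*z + 105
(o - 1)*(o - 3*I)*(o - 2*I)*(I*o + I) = I*o^4 + 5*o^3 - 7*I*o^2 - 5*o + 6*I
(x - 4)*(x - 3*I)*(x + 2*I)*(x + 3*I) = x^4 - 4*x^3 + 2*I*x^3 + 9*x^2 - 8*I*x^2 - 36*x + 18*I*x - 72*I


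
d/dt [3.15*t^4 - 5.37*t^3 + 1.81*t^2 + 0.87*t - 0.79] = 12.6*t^3 - 16.11*t^2 + 3.62*t + 0.87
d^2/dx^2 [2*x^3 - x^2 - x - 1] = 12*x - 2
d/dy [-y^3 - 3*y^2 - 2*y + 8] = -3*y^2 - 6*y - 2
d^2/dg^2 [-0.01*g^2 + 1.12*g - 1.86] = -0.0200000000000000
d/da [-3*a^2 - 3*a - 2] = -6*a - 3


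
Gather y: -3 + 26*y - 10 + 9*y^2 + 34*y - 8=9*y^2 + 60*y - 21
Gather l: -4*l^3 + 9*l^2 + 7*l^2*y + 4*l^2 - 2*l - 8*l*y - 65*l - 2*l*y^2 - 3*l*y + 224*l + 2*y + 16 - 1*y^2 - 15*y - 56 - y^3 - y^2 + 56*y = -4*l^3 + l^2*(7*y + 13) + l*(-2*y^2 - 11*y + 157) - y^3 - 2*y^2 + 43*y - 40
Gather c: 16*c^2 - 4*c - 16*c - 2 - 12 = 16*c^2 - 20*c - 14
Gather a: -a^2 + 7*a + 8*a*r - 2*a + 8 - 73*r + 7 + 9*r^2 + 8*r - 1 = -a^2 + a*(8*r + 5) + 9*r^2 - 65*r + 14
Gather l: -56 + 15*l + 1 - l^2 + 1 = -l^2 + 15*l - 54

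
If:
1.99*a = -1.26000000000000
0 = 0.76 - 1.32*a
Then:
No Solution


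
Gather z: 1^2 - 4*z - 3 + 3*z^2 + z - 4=3*z^2 - 3*z - 6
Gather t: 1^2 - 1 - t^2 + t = -t^2 + t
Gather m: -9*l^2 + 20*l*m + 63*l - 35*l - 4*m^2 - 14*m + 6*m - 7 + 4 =-9*l^2 + 28*l - 4*m^2 + m*(20*l - 8) - 3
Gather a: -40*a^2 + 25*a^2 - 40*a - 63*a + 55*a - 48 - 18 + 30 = -15*a^2 - 48*a - 36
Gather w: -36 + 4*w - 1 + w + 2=5*w - 35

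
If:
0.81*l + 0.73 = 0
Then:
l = -0.90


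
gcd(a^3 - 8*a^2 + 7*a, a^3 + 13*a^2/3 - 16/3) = a - 1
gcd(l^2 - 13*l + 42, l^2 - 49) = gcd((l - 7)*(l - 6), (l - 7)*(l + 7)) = l - 7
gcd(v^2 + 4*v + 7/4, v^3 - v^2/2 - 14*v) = v + 7/2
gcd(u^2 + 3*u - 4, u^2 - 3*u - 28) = u + 4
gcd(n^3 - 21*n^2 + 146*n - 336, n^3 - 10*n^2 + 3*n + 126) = n^2 - 13*n + 42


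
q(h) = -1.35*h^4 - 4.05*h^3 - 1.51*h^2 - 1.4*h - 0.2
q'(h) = -5.4*h^3 - 12.15*h^2 - 3.02*h - 1.4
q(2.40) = -113.03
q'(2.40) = -153.28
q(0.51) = -1.94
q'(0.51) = -6.82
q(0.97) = -7.87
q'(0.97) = -20.69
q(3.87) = -565.79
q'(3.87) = -508.04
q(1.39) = -20.98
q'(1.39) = -43.58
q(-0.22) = 0.07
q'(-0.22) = -1.27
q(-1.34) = 4.36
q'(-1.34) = -6.18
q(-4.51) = -211.60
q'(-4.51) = 260.45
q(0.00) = -0.20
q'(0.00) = -1.40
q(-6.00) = -920.96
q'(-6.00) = 745.72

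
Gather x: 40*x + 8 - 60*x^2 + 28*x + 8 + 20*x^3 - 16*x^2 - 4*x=20*x^3 - 76*x^2 + 64*x + 16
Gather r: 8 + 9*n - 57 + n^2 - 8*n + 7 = n^2 + n - 42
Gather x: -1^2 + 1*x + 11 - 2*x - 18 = -x - 8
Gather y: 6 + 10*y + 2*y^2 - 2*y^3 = -2*y^3 + 2*y^2 + 10*y + 6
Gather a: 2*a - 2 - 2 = 2*a - 4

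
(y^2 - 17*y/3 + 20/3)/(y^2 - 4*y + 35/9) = 3*(y - 4)/(3*y - 7)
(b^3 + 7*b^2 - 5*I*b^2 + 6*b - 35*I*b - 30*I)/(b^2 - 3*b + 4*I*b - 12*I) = (b^3 + b^2*(7 - 5*I) + b*(6 - 35*I) - 30*I)/(b^2 + b*(-3 + 4*I) - 12*I)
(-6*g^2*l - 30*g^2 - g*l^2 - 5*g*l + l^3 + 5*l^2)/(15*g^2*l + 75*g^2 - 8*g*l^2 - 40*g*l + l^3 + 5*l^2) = (-2*g - l)/(5*g - l)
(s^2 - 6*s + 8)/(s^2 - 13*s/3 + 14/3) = 3*(s - 4)/(3*s - 7)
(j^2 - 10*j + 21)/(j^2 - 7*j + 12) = (j - 7)/(j - 4)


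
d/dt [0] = 0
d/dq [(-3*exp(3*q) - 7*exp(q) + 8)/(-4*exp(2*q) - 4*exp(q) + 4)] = (-(2*exp(q) + 1)*(3*exp(3*q) + 7*exp(q) - 8) + (9*exp(2*q) + 7)*(exp(2*q) + exp(q) - 1))*exp(q)/(4*(exp(2*q) + exp(q) - 1)^2)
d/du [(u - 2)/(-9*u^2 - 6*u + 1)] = (9*u^2 - 36*u - 11)/(81*u^4 + 108*u^3 + 18*u^2 - 12*u + 1)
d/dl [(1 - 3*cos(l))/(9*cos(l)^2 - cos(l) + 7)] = (27*sin(l)^2 + 18*cos(l) - 7)*sin(l)/(9*sin(l)^2 + cos(l) - 16)^2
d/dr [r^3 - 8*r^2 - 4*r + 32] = 3*r^2 - 16*r - 4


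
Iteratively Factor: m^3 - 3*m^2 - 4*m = (m - 4)*(m^2 + m) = (m - 4)*(m + 1)*(m)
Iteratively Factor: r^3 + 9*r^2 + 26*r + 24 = (r + 2)*(r^2 + 7*r + 12) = (r + 2)*(r + 4)*(r + 3)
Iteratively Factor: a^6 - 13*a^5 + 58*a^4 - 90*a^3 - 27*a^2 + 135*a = (a - 5)*(a^5 - 8*a^4 + 18*a^3 - 27*a) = (a - 5)*(a - 3)*(a^4 - 5*a^3 + 3*a^2 + 9*a) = (a - 5)*(a - 3)^2*(a^3 - 2*a^2 - 3*a) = a*(a - 5)*(a - 3)^2*(a^2 - 2*a - 3) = a*(a - 5)*(a - 3)^2*(a + 1)*(a - 3)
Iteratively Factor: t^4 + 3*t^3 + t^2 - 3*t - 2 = (t + 1)*(t^3 + 2*t^2 - t - 2) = (t + 1)^2*(t^2 + t - 2) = (t + 1)^2*(t + 2)*(t - 1)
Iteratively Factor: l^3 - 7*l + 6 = (l + 3)*(l^2 - 3*l + 2) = (l - 2)*(l + 3)*(l - 1)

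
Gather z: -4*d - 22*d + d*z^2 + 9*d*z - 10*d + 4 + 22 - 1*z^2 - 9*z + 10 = -36*d + z^2*(d - 1) + z*(9*d - 9) + 36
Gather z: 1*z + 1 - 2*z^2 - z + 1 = 2 - 2*z^2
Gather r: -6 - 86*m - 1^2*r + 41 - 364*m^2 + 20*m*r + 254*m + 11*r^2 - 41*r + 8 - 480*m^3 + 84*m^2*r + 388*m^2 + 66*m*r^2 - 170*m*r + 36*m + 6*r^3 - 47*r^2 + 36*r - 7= -480*m^3 + 24*m^2 + 204*m + 6*r^3 + r^2*(66*m - 36) + r*(84*m^2 - 150*m - 6) + 36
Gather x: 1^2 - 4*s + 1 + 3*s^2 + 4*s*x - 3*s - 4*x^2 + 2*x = 3*s^2 - 7*s - 4*x^2 + x*(4*s + 2) + 2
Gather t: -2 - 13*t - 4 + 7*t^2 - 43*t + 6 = 7*t^2 - 56*t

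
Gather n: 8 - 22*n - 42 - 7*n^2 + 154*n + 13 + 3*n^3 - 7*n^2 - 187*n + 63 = 3*n^3 - 14*n^2 - 55*n + 42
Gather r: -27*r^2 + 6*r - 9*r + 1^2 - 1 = -27*r^2 - 3*r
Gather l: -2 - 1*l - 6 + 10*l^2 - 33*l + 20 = 10*l^2 - 34*l + 12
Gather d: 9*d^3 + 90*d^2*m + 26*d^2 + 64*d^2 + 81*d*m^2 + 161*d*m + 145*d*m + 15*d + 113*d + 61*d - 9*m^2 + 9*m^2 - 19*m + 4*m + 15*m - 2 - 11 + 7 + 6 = 9*d^3 + d^2*(90*m + 90) + d*(81*m^2 + 306*m + 189)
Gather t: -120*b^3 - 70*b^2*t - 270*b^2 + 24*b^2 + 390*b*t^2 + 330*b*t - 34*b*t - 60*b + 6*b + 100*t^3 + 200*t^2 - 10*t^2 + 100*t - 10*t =-120*b^3 - 246*b^2 - 54*b + 100*t^3 + t^2*(390*b + 190) + t*(-70*b^2 + 296*b + 90)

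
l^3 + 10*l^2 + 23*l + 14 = (l + 1)*(l + 2)*(l + 7)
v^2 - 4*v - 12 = (v - 6)*(v + 2)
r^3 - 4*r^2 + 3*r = r*(r - 3)*(r - 1)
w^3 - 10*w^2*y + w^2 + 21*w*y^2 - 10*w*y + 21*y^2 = (w + 1)*(w - 7*y)*(w - 3*y)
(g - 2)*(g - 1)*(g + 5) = g^3 + 2*g^2 - 13*g + 10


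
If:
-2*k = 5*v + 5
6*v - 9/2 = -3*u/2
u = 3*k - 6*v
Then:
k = 5/19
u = 141/19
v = -21/19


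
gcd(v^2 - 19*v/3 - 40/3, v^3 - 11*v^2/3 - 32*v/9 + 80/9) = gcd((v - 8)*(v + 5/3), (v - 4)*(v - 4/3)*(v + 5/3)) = v + 5/3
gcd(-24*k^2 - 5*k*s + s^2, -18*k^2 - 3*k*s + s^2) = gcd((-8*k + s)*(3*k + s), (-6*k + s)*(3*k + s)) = 3*k + s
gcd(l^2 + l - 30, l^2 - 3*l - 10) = l - 5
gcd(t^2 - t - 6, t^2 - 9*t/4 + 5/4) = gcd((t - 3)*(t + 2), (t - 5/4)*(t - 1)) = 1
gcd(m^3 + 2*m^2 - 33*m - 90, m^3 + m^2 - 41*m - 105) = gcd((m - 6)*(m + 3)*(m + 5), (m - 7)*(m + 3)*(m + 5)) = m^2 + 8*m + 15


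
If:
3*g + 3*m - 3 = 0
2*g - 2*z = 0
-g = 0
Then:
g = 0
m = 1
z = 0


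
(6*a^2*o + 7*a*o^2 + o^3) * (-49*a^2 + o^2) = -294*a^4*o - 343*a^3*o^2 - 43*a^2*o^3 + 7*a*o^4 + o^5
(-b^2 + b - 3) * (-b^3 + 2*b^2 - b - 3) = b^5 - 3*b^4 + 6*b^3 - 4*b^2 + 9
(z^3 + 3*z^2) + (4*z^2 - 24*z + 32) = z^3 + 7*z^2 - 24*z + 32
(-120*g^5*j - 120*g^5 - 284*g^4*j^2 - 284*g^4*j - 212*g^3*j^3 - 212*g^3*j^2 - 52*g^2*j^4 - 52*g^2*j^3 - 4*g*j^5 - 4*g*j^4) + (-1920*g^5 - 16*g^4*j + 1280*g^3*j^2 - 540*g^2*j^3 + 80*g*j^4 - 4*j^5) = -120*g^5*j - 2040*g^5 - 284*g^4*j^2 - 300*g^4*j - 212*g^3*j^3 + 1068*g^3*j^2 - 52*g^2*j^4 - 592*g^2*j^3 - 4*g*j^5 + 76*g*j^4 - 4*j^5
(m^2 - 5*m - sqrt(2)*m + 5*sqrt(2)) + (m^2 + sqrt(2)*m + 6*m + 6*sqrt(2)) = 2*m^2 + m + 11*sqrt(2)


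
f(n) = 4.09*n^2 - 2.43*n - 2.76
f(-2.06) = 19.60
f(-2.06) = 19.60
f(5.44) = 105.06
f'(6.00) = 46.65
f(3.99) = 52.66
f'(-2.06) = -19.28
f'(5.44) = 42.07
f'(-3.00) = -26.97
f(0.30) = -3.12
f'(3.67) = 27.59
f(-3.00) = 41.34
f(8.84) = 295.37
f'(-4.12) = -36.13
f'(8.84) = 69.88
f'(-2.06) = -19.28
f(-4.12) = 76.68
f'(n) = 8.18*n - 2.43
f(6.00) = 129.90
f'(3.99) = 30.21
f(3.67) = 43.41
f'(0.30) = 0.02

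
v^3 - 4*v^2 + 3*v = v*(v - 3)*(v - 1)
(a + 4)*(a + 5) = a^2 + 9*a + 20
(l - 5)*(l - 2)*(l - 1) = l^3 - 8*l^2 + 17*l - 10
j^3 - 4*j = j*(j - 2)*(j + 2)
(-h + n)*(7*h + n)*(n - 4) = -7*h^2*n + 28*h^2 + 6*h*n^2 - 24*h*n + n^3 - 4*n^2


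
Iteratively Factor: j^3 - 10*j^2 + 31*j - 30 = (j - 2)*(j^2 - 8*j + 15) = (j - 5)*(j - 2)*(j - 3)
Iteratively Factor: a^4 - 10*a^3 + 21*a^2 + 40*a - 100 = (a - 5)*(a^3 - 5*a^2 - 4*a + 20) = (a - 5)^2*(a^2 - 4) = (a - 5)^2*(a - 2)*(a + 2)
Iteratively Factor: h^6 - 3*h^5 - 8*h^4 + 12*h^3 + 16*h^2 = (h + 1)*(h^5 - 4*h^4 - 4*h^3 + 16*h^2) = (h - 4)*(h + 1)*(h^4 - 4*h^2) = (h - 4)*(h - 2)*(h + 1)*(h^3 + 2*h^2) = h*(h - 4)*(h - 2)*(h + 1)*(h^2 + 2*h) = h*(h - 4)*(h - 2)*(h + 1)*(h + 2)*(h)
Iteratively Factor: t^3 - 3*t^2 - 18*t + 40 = (t - 2)*(t^2 - t - 20) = (t - 2)*(t + 4)*(t - 5)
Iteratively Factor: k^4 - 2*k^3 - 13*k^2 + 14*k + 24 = (k + 3)*(k^3 - 5*k^2 + 2*k + 8) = (k - 4)*(k + 3)*(k^2 - k - 2) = (k - 4)*(k + 1)*(k + 3)*(k - 2)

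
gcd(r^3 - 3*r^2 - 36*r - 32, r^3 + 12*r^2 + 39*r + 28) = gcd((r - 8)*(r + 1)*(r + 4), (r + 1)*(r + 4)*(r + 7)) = r^2 + 5*r + 4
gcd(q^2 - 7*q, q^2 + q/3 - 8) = 1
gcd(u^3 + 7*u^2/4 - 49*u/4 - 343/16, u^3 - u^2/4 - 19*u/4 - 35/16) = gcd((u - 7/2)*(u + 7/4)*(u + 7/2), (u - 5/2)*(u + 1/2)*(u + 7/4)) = u + 7/4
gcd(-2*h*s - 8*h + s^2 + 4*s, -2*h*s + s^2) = -2*h + s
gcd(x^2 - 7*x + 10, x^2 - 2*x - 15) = x - 5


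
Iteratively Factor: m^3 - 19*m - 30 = (m + 2)*(m^2 - 2*m - 15) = (m - 5)*(m + 2)*(m + 3)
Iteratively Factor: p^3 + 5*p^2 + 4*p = (p + 1)*(p^2 + 4*p) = p*(p + 1)*(p + 4)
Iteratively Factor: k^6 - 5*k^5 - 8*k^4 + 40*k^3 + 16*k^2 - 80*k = (k - 2)*(k^5 - 3*k^4 - 14*k^3 + 12*k^2 + 40*k) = (k - 2)*(k + 2)*(k^4 - 5*k^3 - 4*k^2 + 20*k) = (k - 5)*(k - 2)*(k + 2)*(k^3 - 4*k) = (k - 5)*(k - 2)*(k + 2)^2*(k^2 - 2*k) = k*(k - 5)*(k - 2)*(k + 2)^2*(k - 2)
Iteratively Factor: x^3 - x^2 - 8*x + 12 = (x - 2)*(x^2 + x - 6) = (x - 2)*(x + 3)*(x - 2)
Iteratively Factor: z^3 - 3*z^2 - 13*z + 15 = (z + 3)*(z^2 - 6*z + 5) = (z - 5)*(z + 3)*(z - 1)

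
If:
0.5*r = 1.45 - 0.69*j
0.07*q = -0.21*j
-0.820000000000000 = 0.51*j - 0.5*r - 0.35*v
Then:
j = 0.291666666666667*v + 0.525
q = -0.875*v - 1.575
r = 2.1755 - 0.4025*v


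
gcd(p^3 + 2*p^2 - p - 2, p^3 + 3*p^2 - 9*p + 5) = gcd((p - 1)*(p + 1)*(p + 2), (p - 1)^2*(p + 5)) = p - 1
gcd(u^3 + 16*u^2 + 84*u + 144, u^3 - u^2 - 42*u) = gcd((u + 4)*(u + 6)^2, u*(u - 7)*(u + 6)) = u + 6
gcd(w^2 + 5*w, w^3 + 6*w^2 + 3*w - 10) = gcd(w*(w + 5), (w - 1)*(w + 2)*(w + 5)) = w + 5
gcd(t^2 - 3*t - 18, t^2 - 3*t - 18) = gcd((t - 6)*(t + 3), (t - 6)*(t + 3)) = t^2 - 3*t - 18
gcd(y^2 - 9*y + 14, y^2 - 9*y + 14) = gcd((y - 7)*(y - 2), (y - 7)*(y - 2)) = y^2 - 9*y + 14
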